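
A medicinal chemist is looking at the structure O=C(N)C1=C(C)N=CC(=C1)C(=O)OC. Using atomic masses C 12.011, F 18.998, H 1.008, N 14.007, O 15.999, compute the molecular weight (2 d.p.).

First, the molecular formula is C9H10N2O3 (counting implicit H from valence).
  C: 9 × 12.011 = 108.099
  H: 10 × 1.008 = 10.080
  N: 2 × 14.007 = 28.014
  O: 3 × 15.999 = 47.997
Sum: 9×12.011 + 10×1.008 + 2×14.007 + 3×15.999 = 194.190 → 194.19 g/mol.

194.19 g/mol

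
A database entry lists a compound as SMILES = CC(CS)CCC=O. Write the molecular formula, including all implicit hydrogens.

C6H12OS

Walk through each heavy atom and fill implicit hydrogens from standard valence (C 4, N 3, O 2, S 2, halogen 1):
  atom 1: C, bond orders sum to 1 (valence 4) → 3 H
  atom 2: C, bond orders sum to 3 (valence 4) → 1 H
  atom 3: C, bond orders sum to 2 (valence 4) → 2 H
  atom 4: S, bond orders sum to 1 (valence 2) → 1 H
  atom 5: C, bond orders sum to 2 (valence 4) → 2 H
  atom 6: C, bond orders sum to 2 (valence 4) → 2 H
  atom 7: C, bond orders sum to 3 (valence 4) → 1 H
  atom 8: O, bond orders sum to 2 (valence 2) → 0 H
Totals → C:6, H:12, O:1, S:1.
In Hill order: C6H12OS.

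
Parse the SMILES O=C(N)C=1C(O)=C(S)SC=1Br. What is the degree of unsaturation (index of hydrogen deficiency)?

4

Degree of unsaturation = (number of rings) + (number of π bonds).
Ring closures in the SMILES: 1.
π bonds: 3 double bonds (each 1 DoU) → 3 DoU from unsaturation.
Total DoU = 1 + 3 = 4.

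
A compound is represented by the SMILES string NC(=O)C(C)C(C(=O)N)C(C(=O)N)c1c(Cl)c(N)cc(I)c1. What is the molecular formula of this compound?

Walk through each heavy atom and fill implicit hydrogens from standard valence (C 4, N 3, O 2, S 2, halogen 1); for lowercase aromatic atoms, an aromatic c carries 1 H when it has two neighbours and 0 H with three, and aromatic n carries 0 H:
  atom 1: N, bond orders sum to 1 (valence 3) → 2 H
  atom 2: C, bond orders sum to 4 (valence 4) → 0 H
  atom 3: O, bond orders sum to 2 (valence 2) → 0 H
  atom 4: C, bond orders sum to 3 (valence 4) → 1 H
  atom 5: C, bond orders sum to 1 (valence 4) → 3 H
  atom 6: C, bond orders sum to 3 (valence 4) → 1 H
  atom 7: C, bond orders sum to 4 (valence 4) → 0 H
  atom 8: O, bond orders sum to 2 (valence 2) → 0 H
  atom 9: N, bond orders sum to 1 (valence 3) → 2 H
  atom 10: C, bond orders sum to 3 (valence 4) → 1 H
  atom 11: C, bond orders sum to 4 (valence 4) → 0 H
  atom 12: O, bond orders sum to 2 (valence 2) → 0 H
  atom 13: N, bond orders sum to 1 (valence 3) → 2 H
  atom 14: aromatic c, 3 neighbours → 0 H
  atom 15: aromatic c, 3 neighbours → 0 H
  atom 16: Cl (halogen, monovalent) → 0 H
  atom 17: aromatic c, 3 neighbours → 0 H
  atom 18: N, bond orders sum to 1 (valence 3) → 2 H
  atom 19: aromatic c, 2 neighbours → 1 H
  atom 20: aromatic c, 3 neighbours → 0 H
  atom 21: I (halogen, monovalent) → 0 H
  atom 22: aromatic c, 2 neighbours → 1 H
Totals → C:13, H:16, Cl:1, I:1, N:4, O:3.

C13H16ClIN4O3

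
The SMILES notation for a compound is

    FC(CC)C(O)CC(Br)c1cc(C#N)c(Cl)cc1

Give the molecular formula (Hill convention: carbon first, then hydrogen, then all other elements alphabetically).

Walk through each heavy atom and fill implicit hydrogens from standard valence (C 4, N 3, O 2, S 2, halogen 1); for lowercase aromatic atoms, an aromatic c carries 1 H when it has two neighbours and 0 H with three, and aromatic n carries 0 H:
  atom 1: F (halogen, monovalent) → 0 H
  atom 2: C, bond orders sum to 3 (valence 4) → 1 H
  atom 3: C, bond orders sum to 2 (valence 4) → 2 H
  atom 4: C, bond orders sum to 1 (valence 4) → 3 H
  atom 5: C, bond orders sum to 3 (valence 4) → 1 H
  atom 6: O, bond orders sum to 1 (valence 2) → 1 H
  atom 7: C, bond orders sum to 2 (valence 4) → 2 H
  atom 8: C, bond orders sum to 3 (valence 4) → 1 H
  atom 9: Br (halogen, monovalent) → 0 H
  atom 10: aromatic c, 3 neighbours → 0 H
  atom 11: aromatic c, 2 neighbours → 1 H
  atom 12: aromatic c, 3 neighbours → 0 H
  atom 13: C, bond orders sum to 4 (valence 4) → 0 H
  atom 14: N, bond orders sum to 3 (valence 3) → 0 H
  atom 15: aromatic c, 3 neighbours → 0 H
  atom 16: Cl (halogen, monovalent) → 0 H
  atom 17: aromatic c, 2 neighbours → 1 H
  atom 18: aromatic c, 2 neighbours → 1 H
Totals → C:13, H:14, Br:1, Cl:1, F:1, N:1, O:1.
In Hill order: C13H14BrClFNO.

C13H14BrClFNO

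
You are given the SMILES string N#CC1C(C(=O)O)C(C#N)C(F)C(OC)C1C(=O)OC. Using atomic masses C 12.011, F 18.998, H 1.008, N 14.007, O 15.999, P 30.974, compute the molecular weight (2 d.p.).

First, the molecular formula is C12H13FN2O5 (counting implicit H from valence).
  C: 12 × 12.011 = 144.132
  F: 1 × 18.998 = 18.998
  H: 13 × 1.008 = 13.104
  N: 2 × 14.007 = 28.014
  O: 5 × 15.999 = 79.995
Sum: 12×12.011 + 1×18.998 + 13×1.008 + 2×14.007 + 5×15.999 = 284.243 → 284.24 g/mol.

284.24 g/mol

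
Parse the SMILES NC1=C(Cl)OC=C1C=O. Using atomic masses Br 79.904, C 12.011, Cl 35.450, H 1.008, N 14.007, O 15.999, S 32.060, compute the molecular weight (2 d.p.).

145.54 g/mol

First, the molecular formula is C5H4ClNO2 (counting implicit H from valence).
  C: 5 × 12.011 = 60.055
  Cl: 1 × 35.450 = 35.450
  H: 4 × 1.008 = 4.032
  N: 1 × 14.007 = 14.007
  O: 2 × 15.999 = 31.998
Sum: 5×12.011 + 1×35.450 + 4×1.008 + 1×14.007 + 2×15.999 = 145.542 → 145.54 g/mol.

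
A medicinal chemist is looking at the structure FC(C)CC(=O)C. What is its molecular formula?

C5H9FO

Walk through each heavy atom and fill implicit hydrogens from standard valence (C 4, N 3, O 2, S 2, halogen 1):
  atom 1: F (halogen, monovalent) → 0 H
  atom 2: C, bond orders sum to 3 (valence 4) → 1 H
  atom 3: C, bond orders sum to 1 (valence 4) → 3 H
  atom 4: C, bond orders sum to 2 (valence 4) → 2 H
  atom 5: C, bond orders sum to 4 (valence 4) → 0 H
  atom 6: O, bond orders sum to 2 (valence 2) → 0 H
  atom 7: C, bond orders sum to 1 (valence 4) → 3 H
Totals → C:5, H:9, F:1, O:1.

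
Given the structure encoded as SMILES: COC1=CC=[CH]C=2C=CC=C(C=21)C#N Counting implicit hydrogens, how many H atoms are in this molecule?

9

Walk through each heavy atom and fill implicit hydrogens from standard valence (C 4, N 3, O 2, S 2, halogen 1):
  atom 1: C, bond orders sum to 1 (valence 4) → 3 H
  atom 2: O, bond orders sum to 2 (valence 2) → 0 H
  atom 3: C, bond orders sum to 4 (valence 4) → 0 H
  atom 4: C, bond orders sum to 3 (valence 4) → 1 H
  atom 5: C, bond orders sum to 3 (valence 4) → 1 H
  atom 6: C with explicit H count 1
  atom 7: C, bond orders sum to 4 (valence 4) → 0 H
  atom 8: C, bond orders sum to 3 (valence 4) → 1 H
  atom 9: C, bond orders sum to 3 (valence 4) → 1 H
  atom 10: C, bond orders sum to 3 (valence 4) → 1 H
  atom 11: C, bond orders sum to 4 (valence 4) → 0 H
  atom 12: C, bond orders sum to 4 (valence 4) → 0 H
  atom 13: C, bond orders sum to 4 (valence 4) → 0 H
  atom 14: N, bond orders sum to 3 (valence 3) → 0 H
Total hydrogens: 9.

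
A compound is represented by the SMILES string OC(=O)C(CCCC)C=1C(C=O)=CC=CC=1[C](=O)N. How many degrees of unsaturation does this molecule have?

Degree of unsaturation = (number of rings) + (number of π bonds).
Ring closures in the SMILES: 1.
π bonds: 6 double bonds (each 1 DoU) → 6 DoU from unsaturation.
Total DoU = 1 + 6 = 7.

7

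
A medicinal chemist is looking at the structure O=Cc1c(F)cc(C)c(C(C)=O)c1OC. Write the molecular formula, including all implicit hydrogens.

Walk through each heavy atom and fill implicit hydrogens from standard valence (C 4, N 3, O 2, S 2, halogen 1); for lowercase aromatic atoms, an aromatic c carries 1 H when it has two neighbours and 0 H with three, and aromatic n carries 0 H:
  atom 1: O, bond orders sum to 2 (valence 2) → 0 H
  atom 2: C, bond orders sum to 3 (valence 4) → 1 H
  atom 3: aromatic c, 3 neighbours → 0 H
  atom 4: aromatic c, 3 neighbours → 0 H
  atom 5: F (halogen, monovalent) → 0 H
  atom 6: aromatic c, 2 neighbours → 1 H
  atom 7: aromatic c, 3 neighbours → 0 H
  atom 8: C, bond orders sum to 1 (valence 4) → 3 H
  atom 9: aromatic c, 3 neighbours → 0 H
  atom 10: C, bond orders sum to 4 (valence 4) → 0 H
  atom 11: C, bond orders sum to 1 (valence 4) → 3 H
  atom 12: O, bond orders sum to 2 (valence 2) → 0 H
  atom 13: aromatic c, 3 neighbours → 0 H
  atom 14: O, bond orders sum to 2 (valence 2) → 0 H
  atom 15: C, bond orders sum to 1 (valence 4) → 3 H
Totals → C:11, H:11, F:1, O:3.
In Hill order: C11H11FO3.

C11H11FO3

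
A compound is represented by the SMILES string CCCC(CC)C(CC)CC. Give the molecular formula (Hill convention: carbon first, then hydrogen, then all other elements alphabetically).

C11H24

Walk through each heavy atom and fill implicit hydrogens from standard valence (C 4, N 3, O 2, S 2, halogen 1):
  atom 1: C, bond orders sum to 1 (valence 4) → 3 H
  atom 2: C, bond orders sum to 2 (valence 4) → 2 H
  atom 3: C, bond orders sum to 2 (valence 4) → 2 H
  atom 4: C, bond orders sum to 3 (valence 4) → 1 H
  atom 5: C, bond orders sum to 2 (valence 4) → 2 H
  atom 6: C, bond orders sum to 1 (valence 4) → 3 H
  atom 7: C, bond orders sum to 3 (valence 4) → 1 H
  atom 8: C, bond orders sum to 2 (valence 4) → 2 H
  atom 9: C, bond orders sum to 1 (valence 4) → 3 H
  atom 10: C, bond orders sum to 2 (valence 4) → 2 H
  atom 11: C, bond orders sum to 1 (valence 4) → 3 H
Totals → C:11, H:24.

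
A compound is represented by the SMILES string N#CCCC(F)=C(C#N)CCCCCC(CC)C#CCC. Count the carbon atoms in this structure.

18

Count every carbon token in the SMILES (each C, including those in ring-closure positions and inside branches).
Carbon count: 18.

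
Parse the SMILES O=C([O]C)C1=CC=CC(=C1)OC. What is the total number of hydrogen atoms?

10

Walk through each heavy atom and fill implicit hydrogens from standard valence (C 4, N 3, O 2, S 2, halogen 1):
  atom 1: O, bond orders sum to 2 (valence 2) → 0 H
  atom 2: C, bond orders sum to 4 (valence 4) → 0 H
  atom 3: O with explicit H count 0
  atom 4: C, bond orders sum to 1 (valence 4) → 3 H
  atom 5: C, bond orders sum to 4 (valence 4) → 0 H
  atom 6: C, bond orders sum to 3 (valence 4) → 1 H
  atom 7: C, bond orders sum to 3 (valence 4) → 1 H
  atom 8: C, bond orders sum to 3 (valence 4) → 1 H
  atom 9: C, bond orders sum to 4 (valence 4) → 0 H
  atom 10: C, bond orders sum to 3 (valence 4) → 1 H
  atom 11: O, bond orders sum to 2 (valence 2) → 0 H
  atom 12: C, bond orders sum to 1 (valence 4) → 3 H
Total hydrogens: 10.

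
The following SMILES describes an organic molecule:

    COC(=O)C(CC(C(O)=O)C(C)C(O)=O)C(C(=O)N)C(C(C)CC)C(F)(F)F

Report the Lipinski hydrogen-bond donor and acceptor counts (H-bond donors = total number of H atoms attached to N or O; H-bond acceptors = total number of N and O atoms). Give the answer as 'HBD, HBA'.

4, 8

Donors: find every N or O and count the H atoms it carries.
  atom 2 (O): bond orders sum to 2 → 0 H
  atom 4 (O): bond orders sum to 2 → 0 H
  atom 9 (O): bond orders sum to 1 → 1 H
  atom 10 (O): bond orders sum to 2 → 0 H
  atom 14 (O): bond orders sum to 1 → 1 H
  atom 15 (O): bond orders sum to 2 → 0 H
  atom 18 (O): bond orders sum to 2 → 0 H
  atom 19 (N): bond orders sum to 1 → 2 H
Lipinski HBD = 4.
Acceptors: N atoms = 1, O atoms = 7 → HBA = 8.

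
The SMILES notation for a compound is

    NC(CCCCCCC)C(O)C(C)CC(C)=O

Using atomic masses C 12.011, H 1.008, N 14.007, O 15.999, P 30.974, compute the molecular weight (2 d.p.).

243.39 g/mol

First, the molecular formula is C14H29NO2 (counting implicit H from valence).
  C: 14 × 12.011 = 168.154
  H: 29 × 1.008 = 29.232
  N: 1 × 14.007 = 14.007
  O: 2 × 15.999 = 31.998
Sum: 14×12.011 + 29×1.008 + 1×14.007 + 2×15.999 = 243.391 → 243.39 g/mol.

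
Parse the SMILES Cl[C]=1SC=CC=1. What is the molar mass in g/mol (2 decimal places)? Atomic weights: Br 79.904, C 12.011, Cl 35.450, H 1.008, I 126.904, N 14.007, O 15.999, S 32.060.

118.58 g/mol

First, the molecular formula is C4H3ClS (counting implicit H from valence).
  C: 4 × 12.011 = 48.044
  Cl: 1 × 35.450 = 35.450
  H: 3 × 1.008 = 3.024
  S: 1 × 32.060 = 32.060
Sum: 4×12.011 + 1×35.450 + 3×1.008 + 1×32.060 = 118.578 → 118.58 g/mol.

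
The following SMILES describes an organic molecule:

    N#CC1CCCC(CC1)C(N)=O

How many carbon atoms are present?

9

Count every carbon token in the SMILES (each C, including those in ring-closure positions and inside branches).
Carbon count: 9.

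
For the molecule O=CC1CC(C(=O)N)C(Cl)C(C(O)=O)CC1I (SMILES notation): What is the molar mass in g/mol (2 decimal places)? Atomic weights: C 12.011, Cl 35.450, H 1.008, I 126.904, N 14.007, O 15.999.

373.57 g/mol

First, the molecular formula is C10H13ClINO4 (counting implicit H from valence).
  C: 10 × 12.011 = 120.110
  Cl: 1 × 35.450 = 35.450
  H: 13 × 1.008 = 13.104
  I: 1 × 126.904 = 126.904
  N: 1 × 14.007 = 14.007
  O: 4 × 15.999 = 63.996
Sum: 10×12.011 + 1×35.450 + 13×1.008 + 1×126.904 + 1×14.007 + 4×15.999 = 373.571 → 373.57 g/mol.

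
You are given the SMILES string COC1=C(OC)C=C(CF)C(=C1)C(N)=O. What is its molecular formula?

Walk through each heavy atom and fill implicit hydrogens from standard valence (C 4, N 3, O 2, S 2, halogen 1):
  atom 1: C, bond orders sum to 1 (valence 4) → 3 H
  atom 2: O, bond orders sum to 2 (valence 2) → 0 H
  atom 3: C, bond orders sum to 4 (valence 4) → 0 H
  atom 4: C, bond orders sum to 4 (valence 4) → 0 H
  atom 5: O, bond orders sum to 2 (valence 2) → 0 H
  atom 6: C, bond orders sum to 1 (valence 4) → 3 H
  atom 7: C, bond orders sum to 3 (valence 4) → 1 H
  atom 8: C, bond orders sum to 4 (valence 4) → 0 H
  atom 9: C, bond orders sum to 2 (valence 4) → 2 H
  atom 10: F (halogen, monovalent) → 0 H
  atom 11: C, bond orders sum to 4 (valence 4) → 0 H
  atom 12: C, bond orders sum to 3 (valence 4) → 1 H
  atom 13: C, bond orders sum to 4 (valence 4) → 0 H
  atom 14: N, bond orders sum to 1 (valence 3) → 2 H
  atom 15: O, bond orders sum to 2 (valence 2) → 0 H
Totals → C:10, H:12, F:1, N:1, O:3.

C10H12FNO3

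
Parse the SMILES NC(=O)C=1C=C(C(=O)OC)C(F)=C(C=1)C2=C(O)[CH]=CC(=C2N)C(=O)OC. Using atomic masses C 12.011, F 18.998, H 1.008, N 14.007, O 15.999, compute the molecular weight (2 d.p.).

362.31 g/mol

First, the molecular formula is C17H15FN2O6 (counting implicit H from valence).
  C: 17 × 12.011 = 204.187
  F: 1 × 18.998 = 18.998
  H: 15 × 1.008 = 15.120
  N: 2 × 14.007 = 28.014
  O: 6 × 15.999 = 95.994
Sum: 17×12.011 + 1×18.998 + 15×1.008 + 2×14.007 + 6×15.999 = 362.313 → 362.31 g/mol.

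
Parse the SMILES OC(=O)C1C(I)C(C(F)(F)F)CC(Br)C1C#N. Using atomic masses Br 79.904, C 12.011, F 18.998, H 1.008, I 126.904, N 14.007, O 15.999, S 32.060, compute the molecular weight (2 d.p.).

425.97 g/mol

First, the molecular formula is C9H8BrF3INO2 (counting implicit H from valence).
  Br: 1 × 79.904 = 79.904
  C: 9 × 12.011 = 108.099
  F: 3 × 18.998 = 56.994
  H: 8 × 1.008 = 8.064
  I: 1 × 126.904 = 126.904
  N: 1 × 14.007 = 14.007
  O: 2 × 15.999 = 31.998
Sum: 1×79.904 + 9×12.011 + 3×18.998 + 8×1.008 + 1×126.904 + 1×14.007 + 2×15.999 = 425.970 → 425.97 g/mol.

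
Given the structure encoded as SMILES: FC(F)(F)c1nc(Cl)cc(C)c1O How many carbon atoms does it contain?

7

Count every carbon token in the SMILES (each C, including those in ring-closure positions and inside branches).
Carbon count: 7.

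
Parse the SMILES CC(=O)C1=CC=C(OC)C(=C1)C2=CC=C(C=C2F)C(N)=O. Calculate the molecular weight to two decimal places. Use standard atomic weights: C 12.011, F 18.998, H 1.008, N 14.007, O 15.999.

First, the molecular formula is C16H14FNO3 (counting implicit H from valence).
  C: 16 × 12.011 = 192.176
  F: 1 × 18.998 = 18.998
  H: 14 × 1.008 = 14.112
  N: 1 × 14.007 = 14.007
  O: 3 × 15.999 = 47.997
Sum: 16×12.011 + 1×18.998 + 14×1.008 + 1×14.007 + 3×15.999 = 287.290 → 287.29 g/mol.

287.29 g/mol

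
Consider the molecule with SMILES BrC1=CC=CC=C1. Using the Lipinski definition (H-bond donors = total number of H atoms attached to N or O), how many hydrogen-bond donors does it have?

0

Donors: find every N or O and count the H atoms it carries.
  (no N or O atoms present)
Lipinski HBD = 0.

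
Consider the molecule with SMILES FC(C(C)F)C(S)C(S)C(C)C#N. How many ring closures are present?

0

In SMILES, each pair of matching ring-closure digits denotes one ring-closing bond; the number of such bonds equals the number of independent rings.
Ring-closure bonds here: 0.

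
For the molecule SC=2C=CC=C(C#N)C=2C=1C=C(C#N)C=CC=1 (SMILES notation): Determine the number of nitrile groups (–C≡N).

The nitrile motif appears at heavy-atom positions 7, 13 in the SMILES.
Other groups present: 1 thiol.
Nitrile count: 2.

2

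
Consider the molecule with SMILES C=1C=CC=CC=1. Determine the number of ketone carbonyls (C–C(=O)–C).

Scan the SMILES for the ketone motif — none present.

0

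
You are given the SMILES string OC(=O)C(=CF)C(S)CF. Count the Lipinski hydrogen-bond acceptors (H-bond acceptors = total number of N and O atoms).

N atoms: 0; O atoms: 2.
Lipinski HBA = 0 + 2 = 2.

2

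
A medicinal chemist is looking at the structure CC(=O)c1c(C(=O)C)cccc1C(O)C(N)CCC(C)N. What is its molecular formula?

C16H24N2O3

Walk through each heavy atom and fill implicit hydrogens from standard valence (C 4, N 3, O 2, S 2, halogen 1); for lowercase aromatic atoms, an aromatic c carries 1 H when it has two neighbours and 0 H with three, and aromatic n carries 0 H:
  atom 1: C, bond orders sum to 1 (valence 4) → 3 H
  atom 2: C, bond orders sum to 4 (valence 4) → 0 H
  atom 3: O, bond orders sum to 2 (valence 2) → 0 H
  atom 4: aromatic c, 3 neighbours → 0 H
  atom 5: aromatic c, 3 neighbours → 0 H
  atom 6: C, bond orders sum to 4 (valence 4) → 0 H
  atom 7: O, bond orders sum to 2 (valence 2) → 0 H
  atom 8: C, bond orders sum to 1 (valence 4) → 3 H
  atom 9: aromatic c, 2 neighbours → 1 H
  atom 10: aromatic c, 2 neighbours → 1 H
  atom 11: aromatic c, 2 neighbours → 1 H
  atom 12: aromatic c, 3 neighbours → 0 H
  atom 13: C, bond orders sum to 3 (valence 4) → 1 H
  atom 14: O, bond orders sum to 1 (valence 2) → 1 H
  atom 15: C, bond orders sum to 3 (valence 4) → 1 H
  atom 16: N, bond orders sum to 1 (valence 3) → 2 H
  atom 17: C, bond orders sum to 2 (valence 4) → 2 H
  atom 18: C, bond orders sum to 2 (valence 4) → 2 H
  atom 19: C, bond orders sum to 3 (valence 4) → 1 H
  atom 20: C, bond orders sum to 1 (valence 4) → 3 H
  atom 21: N, bond orders sum to 1 (valence 3) → 2 H
Totals → C:16, H:24, N:2, O:3.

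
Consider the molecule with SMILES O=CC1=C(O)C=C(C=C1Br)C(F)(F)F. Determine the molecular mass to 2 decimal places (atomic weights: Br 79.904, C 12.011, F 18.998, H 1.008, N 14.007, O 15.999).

First, the molecular formula is C8H4BrF3O2 (counting implicit H from valence).
  Br: 1 × 79.904 = 79.904
  C: 8 × 12.011 = 96.088
  F: 3 × 18.998 = 56.994
  H: 4 × 1.008 = 4.032
  O: 2 × 15.999 = 31.998
Sum: 1×79.904 + 8×12.011 + 3×18.998 + 4×1.008 + 2×15.999 = 269.016 → 269.02 g/mol.

269.02 g/mol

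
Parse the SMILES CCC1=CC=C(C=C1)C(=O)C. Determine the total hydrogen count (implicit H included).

Walk through each heavy atom and fill implicit hydrogens from standard valence (C 4, N 3, O 2, S 2, halogen 1):
  atom 1: C, bond orders sum to 1 (valence 4) → 3 H
  atom 2: C, bond orders sum to 2 (valence 4) → 2 H
  atom 3: C, bond orders sum to 4 (valence 4) → 0 H
  atom 4: C, bond orders sum to 3 (valence 4) → 1 H
  atom 5: C, bond orders sum to 3 (valence 4) → 1 H
  atom 6: C, bond orders sum to 4 (valence 4) → 0 H
  atom 7: C, bond orders sum to 3 (valence 4) → 1 H
  atom 8: C, bond orders sum to 3 (valence 4) → 1 H
  atom 9: C, bond orders sum to 4 (valence 4) → 0 H
  atom 10: O, bond orders sum to 2 (valence 2) → 0 H
  atom 11: C, bond orders sum to 1 (valence 4) → 3 H
Total hydrogens: 12.

12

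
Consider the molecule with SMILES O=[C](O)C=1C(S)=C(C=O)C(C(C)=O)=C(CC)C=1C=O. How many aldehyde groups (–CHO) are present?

The aldehyde motif appears at heavy-atom positions 8, 18 in the SMILES.
Other groups present: 1 carboxylic acid, 1 ketone, 1 thiol.
Aldehyde count: 2.

2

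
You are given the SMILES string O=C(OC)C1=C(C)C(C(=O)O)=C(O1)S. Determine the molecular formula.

C8H8O5S

Walk through each heavy atom and fill implicit hydrogens from standard valence (C 4, N 3, O 2, S 2, halogen 1):
  atom 1: O, bond orders sum to 2 (valence 2) → 0 H
  atom 2: C, bond orders sum to 4 (valence 4) → 0 H
  atom 3: O, bond orders sum to 2 (valence 2) → 0 H
  atom 4: C, bond orders sum to 1 (valence 4) → 3 H
  atom 5: C, bond orders sum to 4 (valence 4) → 0 H
  atom 6: C, bond orders sum to 4 (valence 4) → 0 H
  atom 7: C, bond orders sum to 1 (valence 4) → 3 H
  atom 8: C, bond orders sum to 4 (valence 4) → 0 H
  atom 9: C, bond orders sum to 4 (valence 4) → 0 H
  atom 10: O, bond orders sum to 2 (valence 2) → 0 H
  atom 11: O, bond orders sum to 1 (valence 2) → 1 H
  atom 12: C, bond orders sum to 4 (valence 4) → 0 H
  atom 13: O, bond orders sum to 2 (valence 2) → 0 H
  atom 14: S, bond orders sum to 1 (valence 2) → 1 H
Totals → C:8, H:8, O:5, S:1.
In Hill order: C8H8O5S.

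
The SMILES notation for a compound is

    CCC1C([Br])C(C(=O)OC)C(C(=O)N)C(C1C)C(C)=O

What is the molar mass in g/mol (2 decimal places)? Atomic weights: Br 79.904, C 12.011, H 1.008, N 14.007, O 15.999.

348.24 g/mol

First, the molecular formula is C14H22BrNO4 (counting implicit H from valence).
  Br: 1 × 79.904 = 79.904
  C: 14 × 12.011 = 168.154
  H: 22 × 1.008 = 22.176
  N: 1 × 14.007 = 14.007
  O: 4 × 15.999 = 63.996
Sum: 1×79.904 + 14×12.011 + 22×1.008 + 1×14.007 + 4×15.999 = 348.237 → 348.24 g/mol.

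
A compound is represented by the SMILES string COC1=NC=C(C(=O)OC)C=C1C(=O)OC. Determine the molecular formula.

C10H11NO5

Walk through each heavy atom and fill implicit hydrogens from standard valence (C 4, N 3, O 2, S 2, halogen 1):
  atom 1: C, bond orders sum to 1 (valence 4) → 3 H
  atom 2: O, bond orders sum to 2 (valence 2) → 0 H
  atom 3: C, bond orders sum to 4 (valence 4) → 0 H
  atom 4: N, bond orders sum to 3 (valence 3) → 0 H
  atom 5: C, bond orders sum to 3 (valence 4) → 1 H
  atom 6: C, bond orders sum to 4 (valence 4) → 0 H
  atom 7: C, bond orders sum to 4 (valence 4) → 0 H
  atom 8: O, bond orders sum to 2 (valence 2) → 0 H
  atom 9: O, bond orders sum to 2 (valence 2) → 0 H
  atom 10: C, bond orders sum to 1 (valence 4) → 3 H
  atom 11: C, bond orders sum to 3 (valence 4) → 1 H
  atom 12: C, bond orders sum to 4 (valence 4) → 0 H
  atom 13: C, bond orders sum to 4 (valence 4) → 0 H
  atom 14: O, bond orders sum to 2 (valence 2) → 0 H
  atom 15: O, bond orders sum to 2 (valence 2) → 0 H
  atom 16: C, bond orders sum to 1 (valence 4) → 3 H
Totals → C:10, H:11, N:1, O:5.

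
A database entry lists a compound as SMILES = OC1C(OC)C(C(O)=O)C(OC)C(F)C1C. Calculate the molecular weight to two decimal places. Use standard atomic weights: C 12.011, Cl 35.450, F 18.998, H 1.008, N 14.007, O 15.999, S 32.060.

First, the molecular formula is C10H17FO5 (counting implicit H from valence).
  C: 10 × 12.011 = 120.110
  F: 1 × 18.998 = 18.998
  H: 17 × 1.008 = 17.136
  O: 5 × 15.999 = 79.995
Sum: 10×12.011 + 1×18.998 + 17×1.008 + 5×15.999 = 236.239 → 236.24 g/mol.

236.24 g/mol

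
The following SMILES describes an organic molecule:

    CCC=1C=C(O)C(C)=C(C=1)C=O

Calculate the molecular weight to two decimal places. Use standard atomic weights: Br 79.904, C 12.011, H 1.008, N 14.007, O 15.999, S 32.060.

First, the molecular formula is C10H12O2 (counting implicit H from valence).
  C: 10 × 12.011 = 120.110
  H: 12 × 1.008 = 12.096
  O: 2 × 15.999 = 31.998
Sum: 10×12.011 + 12×1.008 + 2×15.999 = 164.204 → 164.20 g/mol.

164.20 g/mol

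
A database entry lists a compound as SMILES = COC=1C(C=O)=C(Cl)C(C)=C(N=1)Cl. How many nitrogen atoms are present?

Scan the SMILES for N atoms (remember two-letter symbols like Cl and Br are single atoms).
Nitrogen count: 1.

1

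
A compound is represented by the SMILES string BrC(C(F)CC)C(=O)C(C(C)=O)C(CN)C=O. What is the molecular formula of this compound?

C11H17BrFNO3

Walk through each heavy atom and fill implicit hydrogens from standard valence (C 4, N 3, O 2, S 2, halogen 1):
  atom 1: Br (halogen, monovalent) → 0 H
  atom 2: C, bond orders sum to 3 (valence 4) → 1 H
  atom 3: C, bond orders sum to 3 (valence 4) → 1 H
  atom 4: F (halogen, monovalent) → 0 H
  atom 5: C, bond orders sum to 2 (valence 4) → 2 H
  atom 6: C, bond orders sum to 1 (valence 4) → 3 H
  atom 7: C, bond orders sum to 4 (valence 4) → 0 H
  atom 8: O, bond orders sum to 2 (valence 2) → 0 H
  atom 9: C, bond orders sum to 3 (valence 4) → 1 H
  atom 10: C, bond orders sum to 4 (valence 4) → 0 H
  atom 11: C, bond orders sum to 1 (valence 4) → 3 H
  atom 12: O, bond orders sum to 2 (valence 2) → 0 H
  atom 13: C, bond orders sum to 3 (valence 4) → 1 H
  atom 14: C, bond orders sum to 2 (valence 4) → 2 H
  atom 15: N, bond orders sum to 1 (valence 3) → 2 H
  atom 16: C, bond orders sum to 3 (valence 4) → 1 H
  atom 17: O, bond orders sum to 2 (valence 2) → 0 H
Totals → C:11, H:17, Br:1, F:1, N:1, O:3.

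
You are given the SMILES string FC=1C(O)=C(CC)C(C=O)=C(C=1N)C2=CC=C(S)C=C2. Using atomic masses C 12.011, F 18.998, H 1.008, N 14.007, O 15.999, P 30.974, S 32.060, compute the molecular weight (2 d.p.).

First, the molecular formula is C15H14FNO2S (counting implicit H from valence).
  C: 15 × 12.011 = 180.165
  F: 1 × 18.998 = 18.998
  H: 14 × 1.008 = 14.112
  N: 1 × 14.007 = 14.007
  O: 2 × 15.999 = 31.998
  S: 1 × 32.060 = 32.060
Sum: 15×12.011 + 1×18.998 + 14×1.008 + 1×14.007 + 2×15.999 + 1×32.060 = 291.340 → 291.34 g/mol.

291.34 g/mol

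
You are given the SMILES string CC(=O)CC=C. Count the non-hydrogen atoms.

6

Every atom symbol written in the SMILES (organic subset) is one heavy atom; implicit H are not written.
Heavy atoms by element → C:5, O:1.
Total: 6.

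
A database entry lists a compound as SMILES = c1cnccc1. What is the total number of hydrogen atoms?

Walk through each heavy atom and fill implicit hydrogens from standard valence (C 4, N 3, O 2, S 2, halogen 1); for lowercase aromatic atoms, an aromatic c carries 1 H when it has two neighbours and 0 H with three, and aromatic n carries 0 H:
  atom 1: aromatic c, 2 neighbours → 1 H
  atom 2: aromatic c, 2 neighbours → 1 H
  atom 3: aromatic n, 2 neighbours → 0 H
  atom 4: aromatic c, 2 neighbours → 1 H
  atom 5: aromatic c, 2 neighbours → 1 H
  atom 6: aromatic c, 2 neighbours → 1 H
Total hydrogens: 5.

5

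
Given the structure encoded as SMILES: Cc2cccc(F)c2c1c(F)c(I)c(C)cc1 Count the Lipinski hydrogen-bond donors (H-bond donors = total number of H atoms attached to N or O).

Donors: find every N or O and count the H atoms it carries.
  (no N or O atoms present)
Lipinski HBD = 0.

0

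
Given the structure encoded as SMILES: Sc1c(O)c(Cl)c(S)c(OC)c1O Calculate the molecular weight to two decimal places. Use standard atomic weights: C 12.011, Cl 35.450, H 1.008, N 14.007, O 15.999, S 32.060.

First, the molecular formula is C7H7ClO3S2 (counting implicit H from valence).
  C: 7 × 12.011 = 84.077
  Cl: 1 × 35.450 = 35.450
  H: 7 × 1.008 = 7.056
  O: 3 × 15.999 = 47.997
  S: 2 × 32.060 = 64.120
Sum: 7×12.011 + 1×35.450 + 7×1.008 + 3×15.999 + 2×32.060 = 238.700 → 238.70 g/mol.

238.70 g/mol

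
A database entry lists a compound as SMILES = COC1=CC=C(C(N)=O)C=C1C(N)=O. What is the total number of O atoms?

Scan the SMILES for O atoms (remember two-letter symbols like Cl and Br are single atoms).
Oxygen count: 3.

3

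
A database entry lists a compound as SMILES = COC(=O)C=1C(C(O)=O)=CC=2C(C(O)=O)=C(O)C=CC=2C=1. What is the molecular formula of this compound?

Walk through each heavy atom and fill implicit hydrogens from standard valence (C 4, N 3, O 2, S 2, halogen 1):
  atom 1: C, bond orders sum to 1 (valence 4) → 3 H
  atom 2: O, bond orders sum to 2 (valence 2) → 0 H
  atom 3: C, bond orders sum to 4 (valence 4) → 0 H
  atom 4: O, bond orders sum to 2 (valence 2) → 0 H
  atom 5: C, bond orders sum to 4 (valence 4) → 0 H
  atom 6: C, bond orders sum to 4 (valence 4) → 0 H
  atom 7: C, bond orders sum to 4 (valence 4) → 0 H
  atom 8: O, bond orders sum to 1 (valence 2) → 1 H
  atom 9: O, bond orders sum to 2 (valence 2) → 0 H
  atom 10: C, bond orders sum to 3 (valence 4) → 1 H
  atom 11: C, bond orders sum to 4 (valence 4) → 0 H
  atom 12: C, bond orders sum to 4 (valence 4) → 0 H
  atom 13: C, bond orders sum to 4 (valence 4) → 0 H
  atom 14: O, bond orders sum to 1 (valence 2) → 1 H
  atom 15: O, bond orders sum to 2 (valence 2) → 0 H
  atom 16: C, bond orders sum to 4 (valence 4) → 0 H
  atom 17: O, bond orders sum to 1 (valence 2) → 1 H
  atom 18: C, bond orders sum to 3 (valence 4) → 1 H
  atom 19: C, bond orders sum to 3 (valence 4) → 1 H
  atom 20: C, bond orders sum to 4 (valence 4) → 0 H
  atom 21: C, bond orders sum to 3 (valence 4) → 1 H
Totals → C:14, H:10, O:7.
In Hill order: C14H10O7.

C14H10O7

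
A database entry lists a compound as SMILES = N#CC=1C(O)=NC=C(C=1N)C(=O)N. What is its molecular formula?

C7H6N4O2

Walk through each heavy atom and fill implicit hydrogens from standard valence (C 4, N 3, O 2, S 2, halogen 1):
  atom 1: N, bond orders sum to 3 (valence 3) → 0 H
  atom 2: C, bond orders sum to 4 (valence 4) → 0 H
  atom 3: C, bond orders sum to 4 (valence 4) → 0 H
  atom 4: C, bond orders sum to 4 (valence 4) → 0 H
  atom 5: O, bond orders sum to 1 (valence 2) → 1 H
  atom 6: N, bond orders sum to 3 (valence 3) → 0 H
  atom 7: C, bond orders sum to 3 (valence 4) → 1 H
  atom 8: C, bond orders sum to 4 (valence 4) → 0 H
  atom 9: C, bond orders sum to 4 (valence 4) → 0 H
  atom 10: N, bond orders sum to 1 (valence 3) → 2 H
  atom 11: C, bond orders sum to 4 (valence 4) → 0 H
  atom 12: O, bond orders sum to 2 (valence 2) → 0 H
  atom 13: N, bond orders sum to 1 (valence 3) → 2 H
Totals → C:7, H:6, N:4, O:2.
In Hill order: C7H6N4O2.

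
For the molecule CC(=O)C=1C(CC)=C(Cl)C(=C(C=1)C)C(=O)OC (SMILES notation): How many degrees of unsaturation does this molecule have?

Degree of unsaturation = (number of rings) + (number of π bonds).
Ring closures in the SMILES: 1.
π bonds: 5 double bonds (each 1 DoU) → 5 DoU from unsaturation.
Total DoU = 1 + 5 = 6.

6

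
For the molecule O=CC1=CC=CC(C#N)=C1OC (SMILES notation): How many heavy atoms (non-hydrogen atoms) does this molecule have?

Every atom symbol written in the SMILES (organic subset) is one heavy atom; implicit H are not written.
Heavy atoms by element → C:9, N:1, O:2.
Total: 12.

12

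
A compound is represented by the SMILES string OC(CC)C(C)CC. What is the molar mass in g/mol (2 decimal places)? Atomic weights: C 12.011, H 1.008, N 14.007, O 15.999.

First, the molecular formula is C7H16O (counting implicit H from valence).
  C: 7 × 12.011 = 84.077
  H: 16 × 1.008 = 16.128
  O: 1 × 15.999 = 15.999
Sum: 7×12.011 + 16×1.008 + 1×15.999 = 116.204 → 116.20 g/mol.

116.20 g/mol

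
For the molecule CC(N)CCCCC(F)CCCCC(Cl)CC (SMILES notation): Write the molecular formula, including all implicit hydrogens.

Walk through each heavy atom and fill implicit hydrogens from standard valence (C 4, N 3, O 2, S 2, halogen 1):
  atom 1: C, bond orders sum to 1 (valence 4) → 3 H
  atom 2: C, bond orders sum to 3 (valence 4) → 1 H
  atom 3: N, bond orders sum to 1 (valence 3) → 2 H
  atom 4: C, bond orders sum to 2 (valence 4) → 2 H
  atom 5: C, bond orders sum to 2 (valence 4) → 2 H
  atom 6: C, bond orders sum to 2 (valence 4) → 2 H
  atom 7: C, bond orders sum to 2 (valence 4) → 2 H
  atom 8: C, bond orders sum to 3 (valence 4) → 1 H
  atom 9: F (halogen, monovalent) → 0 H
  atom 10: C, bond orders sum to 2 (valence 4) → 2 H
  atom 11: C, bond orders sum to 2 (valence 4) → 2 H
  atom 12: C, bond orders sum to 2 (valence 4) → 2 H
  atom 13: C, bond orders sum to 2 (valence 4) → 2 H
  atom 14: C, bond orders sum to 3 (valence 4) → 1 H
  atom 15: Cl (halogen, monovalent) → 0 H
  atom 16: C, bond orders sum to 2 (valence 4) → 2 H
  atom 17: C, bond orders sum to 1 (valence 4) → 3 H
Totals → C:14, H:29, Cl:1, F:1, N:1.
In Hill order: C14H29ClFN.

C14H29ClFN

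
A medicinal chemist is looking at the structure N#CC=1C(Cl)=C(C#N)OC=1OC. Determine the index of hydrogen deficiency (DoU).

7

Degree of unsaturation = (number of rings) + (number of π bonds).
Ring closures in the SMILES: 1.
π bonds: 2 double bonds (each 1 DoU), 2 triple bonds (each 2 DoU) → 6 DoU from unsaturation.
Total DoU = 1 + 6 = 7.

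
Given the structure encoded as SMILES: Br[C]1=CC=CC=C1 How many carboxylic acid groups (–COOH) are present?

Scan the SMILES for the carboxylic acid motif — none present.

0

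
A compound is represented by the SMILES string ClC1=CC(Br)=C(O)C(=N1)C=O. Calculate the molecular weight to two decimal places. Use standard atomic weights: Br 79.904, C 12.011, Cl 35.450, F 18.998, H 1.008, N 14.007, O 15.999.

First, the molecular formula is C6H3BrClNO2 (counting implicit H from valence).
  Br: 1 × 79.904 = 79.904
  C: 6 × 12.011 = 72.066
  Cl: 1 × 35.450 = 35.450
  H: 3 × 1.008 = 3.024
  N: 1 × 14.007 = 14.007
  O: 2 × 15.999 = 31.998
Sum: 1×79.904 + 6×12.011 + 1×35.450 + 3×1.008 + 1×14.007 + 2×15.999 = 236.449 → 236.45 g/mol.

236.45 g/mol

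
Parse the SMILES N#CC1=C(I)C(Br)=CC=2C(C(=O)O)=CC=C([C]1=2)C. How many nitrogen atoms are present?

1

Scan the SMILES for N atoms (remember two-letter symbols like Cl and Br are single atoms).
Nitrogen count: 1.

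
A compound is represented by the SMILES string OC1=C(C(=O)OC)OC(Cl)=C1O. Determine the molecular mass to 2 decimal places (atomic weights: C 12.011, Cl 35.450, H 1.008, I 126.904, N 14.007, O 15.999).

192.55 g/mol

First, the molecular formula is C6H5ClO5 (counting implicit H from valence).
  C: 6 × 12.011 = 72.066
  Cl: 1 × 35.450 = 35.450
  H: 5 × 1.008 = 5.040
  O: 5 × 15.999 = 79.995
Sum: 6×12.011 + 1×35.450 + 5×1.008 + 5×15.999 = 192.551 → 192.55 g/mol.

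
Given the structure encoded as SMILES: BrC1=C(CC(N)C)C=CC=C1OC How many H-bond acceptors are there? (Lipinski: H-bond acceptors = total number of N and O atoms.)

2

N atoms: 1; O atoms: 1.
Lipinski HBA = 1 + 1 = 2.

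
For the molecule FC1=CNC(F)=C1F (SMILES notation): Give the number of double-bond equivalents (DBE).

Molecular formula: C4H2F3N.
DoU = (2C + 2 + N − H − X) / 2, where X is the halogen count and O/S are ignored.
    = (2·4 + 2 + 1 − 2 − 3) / 2 = 6 / 2 = 3.

3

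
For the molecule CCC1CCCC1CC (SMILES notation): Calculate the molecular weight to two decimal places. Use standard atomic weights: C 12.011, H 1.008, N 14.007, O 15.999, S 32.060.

126.24 g/mol

First, the molecular formula is C9H18 (counting implicit H from valence).
  C: 9 × 12.011 = 108.099
  H: 18 × 1.008 = 18.144
Sum: 9×12.011 + 18×1.008 = 126.243 → 126.24 g/mol.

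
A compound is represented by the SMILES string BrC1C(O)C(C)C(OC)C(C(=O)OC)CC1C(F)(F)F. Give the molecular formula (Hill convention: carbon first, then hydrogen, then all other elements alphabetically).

C12H18BrF3O4

Walk through each heavy atom and fill implicit hydrogens from standard valence (C 4, N 3, O 2, S 2, halogen 1):
  atom 1: Br (halogen, monovalent) → 0 H
  atom 2: C, bond orders sum to 3 (valence 4) → 1 H
  atom 3: C, bond orders sum to 3 (valence 4) → 1 H
  atom 4: O, bond orders sum to 1 (valence 2) → 1 H
  atom 5: C, bond orders sum to 3 (valence 4) → 1 H
  atom 6: C, bond orders sum to 1 (valence 4) → 3 H
  atom 7: C, bond orders sum to 3 (valence 4) → 1 H
  atom 8: O, bond orders sum to 2 (valence 2) → 0 H
  atom 9: C, bond orders sum to 1 (valence 4) → 3 H
  atom 10: C, bond orders sum to 3 (valence 4) → 1 H
  atom 11: C, bond orders sum to 4 (valence 4) → 0 H
  atom 12: O, bond orders sum to 2 (valence 2) → 0 H
  atom 13: O, bond orders sum to 2 (valence 2) → 0 H
  atom 14: C, bond orders sum to 1 (valence 4) → 3 H
  atom 15: C, bond orders sum to 2 (valence 4) → 2 H
  atom 16: C, bond orders sum to 3 (valence 4) → 1 H
  atom 17: C, bond orders sum to 4 (valence 4) → 0 H
  atom 18: F (halogen, monovalent) → 0 H
  atom 19: F (halogen, monovalent) → 0 H
  atom 20: F (halogen, monovalent) → 0 H
Totals → C:12, H:18, Br:1, F:3, O:4.
In Hill order: C12H18BrF3O4.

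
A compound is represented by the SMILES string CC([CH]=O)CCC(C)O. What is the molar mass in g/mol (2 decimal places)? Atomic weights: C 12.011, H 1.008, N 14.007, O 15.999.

130.19 g/mol

First, the molecular formula is C7H14O2 (counting implicit H from valence).
  C: 7 × 12.011 = 84.077
  H: 14 × 1.008 = 14.112
  O: 2 × 15.999 = 31.998
Sum: 7×12.011 + 14×1.008 + 2×15.999 = 130.187 → 130.19 g/mol.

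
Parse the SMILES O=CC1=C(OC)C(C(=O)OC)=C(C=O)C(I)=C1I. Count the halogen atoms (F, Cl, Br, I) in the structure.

Halogen atoms appear at heavy-atom positions 16, 18 (2×I).
Other groups present: 2 aldehyde, 1 ester, 1 ether.
Halogen count: 2.

2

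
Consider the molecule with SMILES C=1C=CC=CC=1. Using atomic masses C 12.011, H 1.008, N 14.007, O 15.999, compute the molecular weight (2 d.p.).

First, the molecular formula is C6H6 (counting implicit H from valence).
  C: 6 × 12.011 = 72.066
  H: 6 × 1.008 = 6.048
Sum: 6×12.011 + 6×1.008 = 78.114 → 78.11 g/mol.

78.11 g/mol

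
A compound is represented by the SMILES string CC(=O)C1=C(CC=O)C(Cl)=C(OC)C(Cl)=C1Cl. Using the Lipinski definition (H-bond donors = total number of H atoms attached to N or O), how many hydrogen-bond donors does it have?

0

Donors: find every N or O and count the H atoms it carries.
  atom 3 (O): bond orders sum to 2 → 0 H
  atom 8 (O): bond orders sum to 2 → 0 H
  atom 12 (O): bond orders sum to 2 → 0 H
Lipinski HBD = 0.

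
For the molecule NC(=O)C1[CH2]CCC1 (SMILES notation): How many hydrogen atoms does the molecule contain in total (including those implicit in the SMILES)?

11

Walk through each heavy atom and fill implicit hydrogens from standard valence (C 4, N 3, O 2, S 2, halogen 1):
  atom 1: N, bond orders sum to 1 (valence 3) → 2 H
  atom 2: C, bond orders sum to 4 (valence 4) → 0 H
  atom 3: O, bond orders sum to 2 (valence 2) → 0 H
  atom 4: C, bond orders sum to 3 (valence 4) → 1 H
  atom 5: C with explicit H count 2
  atom 6: C, bond orders sum to 2 (valence 4) → 2 H
  atom 7: C, bond orders sum to 2 (valence 4) → 2 H
  atom 8: C, bond orders sum to 2 (valence 4) → 2 H
Total hydrogens: 11.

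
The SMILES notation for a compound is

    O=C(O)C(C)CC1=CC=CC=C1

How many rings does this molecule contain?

1

In SMILES, each pair of matching ring-closure digits denotes one ring-closing bond; the number of such bonds equals the number of independent rings.
Ring-closure bonds here: 1.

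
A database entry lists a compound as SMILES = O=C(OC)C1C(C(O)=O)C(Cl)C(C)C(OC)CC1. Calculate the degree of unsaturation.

3

Degree of unsaturation = (number of rings) + (number of π bonds).
Ring closures in the SMILES: 1.
π bonds: 2 double bonds (each 1 DoU) → 2 DoU from unsaturation.
Total DoU = 1 + 2 = 3.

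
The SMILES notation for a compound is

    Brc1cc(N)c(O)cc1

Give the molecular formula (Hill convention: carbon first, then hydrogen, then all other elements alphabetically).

C6H6BrNO

Walk through each heavy atom and fill implicit hydrogens from standard valence (C 4, N 3, O 2, S 2, halogen 1); for lowercase aromatic atoms, an aromatic c carries 1 H when it has two neighbours and 0 H with three, and aromatic n carries 0 H:
  atom 1: Br (halogen, monovalent) → 0 H
  atom 2: aromatic c, 3 neighbours → 0 H
  atom 3: aromatic c, 2 neighbours → 1 H
  atom 4: aromatic c, 3 neighbours → 0 H
  atom 5: N, bond orders sum to 1 (valence 3) → 2 H
  atom 6: aromatic c, 3 neighbours → 0 H
  atom 7: O, bond orders sum to 1 (valence 2) → 1 H
  atom 8: aromatic c, 2 neighbours → 1 H
  atom 9: aromatic c, 2 neighbours → 1 H
Totals → C:6, H:6, Br:1, N:1, O:1.
In Hill order: C6H6BrNO.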